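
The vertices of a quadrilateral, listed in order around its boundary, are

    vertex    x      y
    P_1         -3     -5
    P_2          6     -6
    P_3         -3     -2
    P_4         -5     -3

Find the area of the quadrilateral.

P_1→P_2: (-3)(-6) − (6)(-5) = 48
P_2→P_3: (6)(-2) − (-3)(-6) = -30
P_3→P_4: (-3)(-3) − (-5)(-2) = -1
P_4→P_1: (-5)(-5) − (-3)(-3) = 16
Σ = 33
Area = |Σ|/2 = 16.5.

16.5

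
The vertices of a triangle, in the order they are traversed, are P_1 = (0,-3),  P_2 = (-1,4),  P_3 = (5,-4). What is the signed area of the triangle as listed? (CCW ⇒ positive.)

-17

Σ = (-3) + (-16) + (-15) = -34
Signed area = Σ/2 = -17 (negative ⇒ clockwise traversal).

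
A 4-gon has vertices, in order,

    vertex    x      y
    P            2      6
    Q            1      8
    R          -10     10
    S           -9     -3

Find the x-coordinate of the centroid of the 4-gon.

-227/43

Apply the shoelace (surveyor's) formula. First the cross-terms c_i = x_i·y_{i+1} − x_{i+1}·y_i:
  10, 90, 120, -48  ⇒  2A = 172, A = 86.
Then Σ (x_i + x_{i+1})·c_i = -2724, so x̄ = -2724 / (6·86) = -227/43.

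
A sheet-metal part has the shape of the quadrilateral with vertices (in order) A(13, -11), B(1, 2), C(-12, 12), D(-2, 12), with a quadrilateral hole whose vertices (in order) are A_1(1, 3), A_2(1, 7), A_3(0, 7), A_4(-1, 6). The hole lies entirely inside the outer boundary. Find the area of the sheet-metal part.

Outer boundary:
Apply the shoelace (surveyor's) formula: 2A = Σ (x_i·y_{i+1} − x_{i+1}·y_i), indices taken mod 4.
Cross-terms: 37, 36, -120, -134  ⇒  Σ = -181
Area = |Σ|/2 = 90.5.
Hole:
Σ = (4) + (7) + (7) + (-9) = 9
Area = |Σ|/2 = 4.5.
Net area = 90.5 − 4.5 = 86.

86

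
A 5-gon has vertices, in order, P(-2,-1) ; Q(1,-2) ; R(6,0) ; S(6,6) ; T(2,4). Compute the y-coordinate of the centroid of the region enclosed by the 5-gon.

105/71

Apply the surveyor's formula. First the cross-terms c_i = x_i·y_{i+1} − x_{i+1}·y_i:
  5, 12, 36, 12, 6  ⇒  2A = 71, A = 35.5.
Then Σ (y_i + y_{i+1})·c_i = 315, so ȳ = 315 / (6·35.5) = 105/71.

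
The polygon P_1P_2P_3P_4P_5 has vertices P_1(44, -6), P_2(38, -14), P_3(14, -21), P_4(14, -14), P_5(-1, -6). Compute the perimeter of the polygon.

104

|P_1P_2| = √((-6)² + (-8)²) = √100 = 10
|P_2P_3| = √((-24)² + (-7)²) = √625 = 25
|P_3P_4| = √((0)² + (7)²) = √49 = 7
|P_4P_5| = √((-15)² + (8)²) = √289 = 17
|P_5P_1| = √((45)² + (0)²) = √2025 = 45
Perimeter = 10 + 25 + 7 + 17 + 45 = 104.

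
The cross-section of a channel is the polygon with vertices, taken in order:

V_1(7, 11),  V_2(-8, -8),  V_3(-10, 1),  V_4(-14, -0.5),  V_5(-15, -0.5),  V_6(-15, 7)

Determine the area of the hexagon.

Σ = (32) + (-88) + (19) + (-0.5) + (-112.5) + (-214) = -364
Area = |Σ|/2 = 182.

182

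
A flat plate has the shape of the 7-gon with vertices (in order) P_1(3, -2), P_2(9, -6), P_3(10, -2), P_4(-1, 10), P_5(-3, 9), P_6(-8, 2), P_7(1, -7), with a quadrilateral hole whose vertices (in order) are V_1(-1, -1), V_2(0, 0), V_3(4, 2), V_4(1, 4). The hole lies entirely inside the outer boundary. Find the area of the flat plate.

Outer boundary:
Apply the shoelace (surveyor's) formula: 2A = Σ (x_i·y_{i+1} − x_{i+1}·y_i), indices taken mod 7.
Σ = (0) + (42) + (98) + (21) + (66) + (54) + (19) = 300
Area = |Σ|/2 = 150.
Hole:
Apply Gauss's area formula: 2A = Σ (x_i·y_{i+1} − x_{i+1}·y_i), indices taken mod 4.
Cross-terms: 0, 0, 14, 3  ⇒  Σ = 17
Area = |Σ|/2 = 8.5.
Net area = 150 − 8.5 = 141.5.

141.5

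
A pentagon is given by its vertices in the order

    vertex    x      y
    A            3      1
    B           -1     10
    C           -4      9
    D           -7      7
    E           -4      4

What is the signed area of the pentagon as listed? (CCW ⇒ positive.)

40.5

Apply the surveyor's formula: 2A = Σ (x_i·y_{i+1} − x_{i+1}·y_i), indices taken mod 5.
Σ = (31) + (31) + (35) + (0) + (-16) = 81
Signed area = Σ/2 = 40.5 (positive ⇒ counter-clockwise traversal).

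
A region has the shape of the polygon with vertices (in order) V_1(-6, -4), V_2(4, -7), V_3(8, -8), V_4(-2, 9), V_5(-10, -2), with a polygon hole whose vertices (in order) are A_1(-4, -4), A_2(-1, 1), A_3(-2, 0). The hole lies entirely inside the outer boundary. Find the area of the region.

129

Outer boundary:
Σ = (58) + (24) + (56) + (94) + (28) = 260
Area = |Σ|/2 = 130.
Hole:
Apply the shoelace formula: 2A = Σ (x_i·y_{i+1} − x_{i+1}·y_i), indices taken mod 3.
Σ = (-8) + (2) + (8) = 2
Area = |Σ|/2 = 1.
Net area = 130 − 1 = 129.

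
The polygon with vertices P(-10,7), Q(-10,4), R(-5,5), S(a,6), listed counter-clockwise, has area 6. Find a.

Write out the shoelace sum; only the two edges meeting at S involve a:
2·Area = [((-5)·6 − a·5) + (a·7 − (-10)·6)] + 0
       = 2·a + 30 = 12
⇒ a = -9.

-9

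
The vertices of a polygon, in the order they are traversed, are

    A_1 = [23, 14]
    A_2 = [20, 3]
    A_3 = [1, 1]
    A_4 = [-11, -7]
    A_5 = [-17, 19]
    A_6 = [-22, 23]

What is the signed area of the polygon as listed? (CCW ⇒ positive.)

Apply the shoelace (surveyor's) formula: 2A = Σ (x_i·y_{i+1} − x_{i+1}·y_i), indices taken mod 6.
A_1→A_2: (23)(3) − (20)(14) = -211
A_2→A_3: (20)(1) − (1)(3) = 17
A_3→A_4: (1)(-7) − (-11)(1) = 4
A_4→A_5: (-11)(19) − (-17)(-7) = -328
A_5→A_6: (-17)(23) − (-22)(19) = 27
A_6→A_1: (-22)(14) − (23)(23) = -837
Σ = -1328
Signed area = Σ/2 = -664 (negative ⇒ clockwise traversal).

-664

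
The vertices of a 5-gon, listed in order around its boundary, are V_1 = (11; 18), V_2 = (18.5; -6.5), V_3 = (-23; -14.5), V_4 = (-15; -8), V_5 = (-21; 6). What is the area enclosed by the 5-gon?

778.875

Apply the shoelace (surveyor's) formula: 2A = Σ (x_i·y_{i+1} − x_{i+1}·y_i), indices taken mod 5.
Σ = (-404.5) + (-417.75) + (-33.5) + (-258) + (-444) = -1557.75
Area = |Σ|/2 = 778.875.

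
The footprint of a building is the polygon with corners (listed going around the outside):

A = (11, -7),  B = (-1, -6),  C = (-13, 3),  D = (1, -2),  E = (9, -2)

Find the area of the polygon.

78

Apply the shoelace (surveyor's) formula: 2A = Σ (x_i·y_{i+1} − x_{i+1}·y_i), indices taken mod 5.
Cross-terms: -73, -81, 23, 16, -41  ⇒  Σ = -156
Area = |Σ|/2 = 78.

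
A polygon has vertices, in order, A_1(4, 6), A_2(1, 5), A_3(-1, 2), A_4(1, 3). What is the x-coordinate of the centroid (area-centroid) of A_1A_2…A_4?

Apply the shoelace formula. First the cross-terms c_i = x_i·y_{i+1} − x_{i+1}·y_i:
  14, 7, -5, -6  ⇒  2A = 10, A = 5.
Then Σ (x_i + x_{i+1})·c_i = 40, so x̄ = 40 / (6·5) = 4/3.

4/3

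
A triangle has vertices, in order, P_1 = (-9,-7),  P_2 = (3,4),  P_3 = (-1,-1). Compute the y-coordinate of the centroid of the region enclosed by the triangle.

Apply the shoelace (surveyor's) formula. First the cross-terms c_i = x_i·y_{i+1} − x_{i+1}·y_i:
  -15, 1, -2  ⇒  2A = -16, A = -8.
Then Σ (y_i + y_{i+1})·c_i = 64, so ȳ = 64 / (6·(-8)) = -4/3.

-4/3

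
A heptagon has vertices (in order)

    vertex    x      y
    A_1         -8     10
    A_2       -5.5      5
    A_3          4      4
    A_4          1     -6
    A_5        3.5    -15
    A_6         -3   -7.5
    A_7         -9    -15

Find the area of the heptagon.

176.375

Σ = (15) + (-42) + (-28) + (6) + (-71.25) + (-22.5) + (-210) = -352.75
Area = |Σ|/2 = 176.375.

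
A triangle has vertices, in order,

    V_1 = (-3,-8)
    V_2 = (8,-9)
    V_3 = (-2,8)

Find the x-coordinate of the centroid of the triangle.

Apply Gauss's area formula. First the cross-terms c_i = x_i·y_{i+1} − x_{i+1}·y_i:
  91, 46, 40  ⇒  2A = 177, A = 88.5.
Then Σ (x_i + x_{i+1})·c_i = 531, so x̄ = 531 / (6·88.5) = 1.

1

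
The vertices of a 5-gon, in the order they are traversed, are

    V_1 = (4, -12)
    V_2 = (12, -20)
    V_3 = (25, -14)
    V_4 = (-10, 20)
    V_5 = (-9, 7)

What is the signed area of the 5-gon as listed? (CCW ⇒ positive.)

473

Apply the shoelace (surveyor's) formula: 2A = Σ (x_i·y_{i+1} − x_{i+1}·y_i), indices taken mod 5.
V_1→V_2: (4)(-20) − (12)(-12) = 64
V_2→V_3: (12)(-14) − (25)(-20) = 332
V_3→V_4: (25)(20) − (-10)(-14) = 360
V_4→V_5: (-10)(7) − (-9)(20) = 110
V_5→V_1: (-9)(-12) − (4)(7) = 80
Σ = 946
Signed area = Σ/2 = 473 (positive ⇒ counter-clockwise traversal).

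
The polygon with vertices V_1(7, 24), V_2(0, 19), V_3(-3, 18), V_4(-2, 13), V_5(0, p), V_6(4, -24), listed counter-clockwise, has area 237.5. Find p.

The doubled signed area Σ (x_i y_{i+1} − x_{i+1} y_i) is linear in p.
With p=0 it equals 451; the coefficient of p is -6 (from the two edges through V_5).
So -6·p + 451 = 2·237.5 = 475 ⇒ p = -4.

-4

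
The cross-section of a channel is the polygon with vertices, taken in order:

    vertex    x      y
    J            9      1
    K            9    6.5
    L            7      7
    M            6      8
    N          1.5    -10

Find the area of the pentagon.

Apply the shoelace (surveyor's) formula: 2A = Σ (x_i·y_{i+1} − x_{i+1}·y_i), indices taken mod 5.
Σ = (49.5) + (17.5) + (14) + (-72) + (91.5) = 100.5
Area = |Σ|/2 = 50.25.

50.25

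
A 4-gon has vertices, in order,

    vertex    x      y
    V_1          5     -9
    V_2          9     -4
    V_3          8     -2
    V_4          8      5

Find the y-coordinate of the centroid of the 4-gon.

-107/34

Apply the shoelace (surveyor's) formula. First the cross-terms c_i = x_i·y_{i+1} − x_{i+1}·y_i:
  61, 14, 56, -97  ⇒  2A = 34, A = 17.
Then Σ (y_i + y_{i+1})·c_i = -321, so ȳ = -321 / (6·17) = -107/34.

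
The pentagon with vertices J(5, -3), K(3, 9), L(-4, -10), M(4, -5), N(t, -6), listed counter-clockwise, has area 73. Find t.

10

The doubled signed area Σ (x_i y_{i+1} − x_{i+1} y_i) is linear in t.
With t=0 it equals 126; the coefficient of t is 2 (from the two edges through N).
So 2·t + 126 = 2·73 = 146 ⇒ t = 10.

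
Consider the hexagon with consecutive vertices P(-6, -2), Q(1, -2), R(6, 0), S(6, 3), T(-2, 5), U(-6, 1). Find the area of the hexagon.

63

Σ = (14) + (12) + (18) + (36) + (28) + (18) = 126
Area = |Σ|/2 = 63.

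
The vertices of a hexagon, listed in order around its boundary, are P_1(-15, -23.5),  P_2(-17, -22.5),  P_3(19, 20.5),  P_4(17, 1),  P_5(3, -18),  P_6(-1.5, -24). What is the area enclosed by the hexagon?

Apply Gauss's area formula: 2A = Σ (x_i·y_{i+1} − x_{i+1}·y_i), indices taken mod 6.
P_1→P_2: (-15)(-22.5) − (-17)(-23.5) = -62
P_2→P_3: (-17)(20.5) − (19)(-22.5) = 79
P_3→P_4: (19)(1) − (17)(20.5) = -329.5
P_4→P_5: (17)(-18) − (3)(1) = -309
P_5→P_6: (3)(-24) − (-1.5)(-18) = -99
P_6→P_1: (-1.5)(-23.5) − (-15)(-24) = -324.75
Σ = -1045.25
Area = |Σ|/2 = 522.625.

522.625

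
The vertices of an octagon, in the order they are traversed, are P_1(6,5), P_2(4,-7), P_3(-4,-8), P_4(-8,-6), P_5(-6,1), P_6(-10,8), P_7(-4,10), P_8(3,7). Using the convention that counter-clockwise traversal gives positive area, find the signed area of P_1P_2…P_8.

-198.5

Apply Gauss's area formula: 2A = Σ (x_i·y_{i+1} − x_{i+1}·y_i), indices taken mod 8.
Σ = (-62) + (-60) + (-40) + (-44) + (-38) + (-68) + (-58) + (-27) = -397
Signed area = Σ/2 = -198.5 (negative ⇒ clockwise traversal).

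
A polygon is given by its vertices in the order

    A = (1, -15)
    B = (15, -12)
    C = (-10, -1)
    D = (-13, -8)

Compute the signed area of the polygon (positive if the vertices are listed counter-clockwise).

174

Σ = (213) + (-135) + (67) + (203) = 348
Signed area = Σ/2 = 174 (positive ⇒ counter-clockwise traversal).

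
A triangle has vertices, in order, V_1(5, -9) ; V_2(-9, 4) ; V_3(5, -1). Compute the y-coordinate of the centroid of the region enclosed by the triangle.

Apply the shoelace (surveyor's) formula. First the cross-terms c_i = x_i·y_{i+1} − x_{i+1}·y_i:
  -61, -11, -40  ⇒  2A = -112, A = -56.
Then Σ (y_i + y_{i+1})·c_i = 672, so ȳ = 672 / (6·(-56)) = -2.

-2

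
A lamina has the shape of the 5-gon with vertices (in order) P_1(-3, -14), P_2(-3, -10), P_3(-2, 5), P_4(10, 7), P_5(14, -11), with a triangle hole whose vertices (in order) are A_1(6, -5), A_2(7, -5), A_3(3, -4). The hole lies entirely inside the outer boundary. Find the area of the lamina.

273.5

Outer boundary:
Σ = (-12) + (-35) + (-64) + (-208) + (-229) = -548
Area = |Σ|/2 = 274.
Hole:
Apply the shoelace (surveyor's) formula: 2A = Σ (x_i·y_{i+1} − x_{i+1}·y_i), indices taken mod 3.
Cross-terms: 5, -13, 9  ⇒  Σ = 1
Area = |Σ|/2 = 0.5.
Net area = 274 − 0.5 = 273.5.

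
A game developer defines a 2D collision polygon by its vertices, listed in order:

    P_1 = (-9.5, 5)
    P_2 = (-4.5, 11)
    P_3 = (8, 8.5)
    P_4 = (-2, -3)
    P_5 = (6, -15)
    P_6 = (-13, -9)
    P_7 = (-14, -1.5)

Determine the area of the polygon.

Cross-terms: -82, -126.25, -7, 48, -249, -106.5, -84.25  ⇒  Σ = -607
Area = |Σ|/2 = 303.5.

303.5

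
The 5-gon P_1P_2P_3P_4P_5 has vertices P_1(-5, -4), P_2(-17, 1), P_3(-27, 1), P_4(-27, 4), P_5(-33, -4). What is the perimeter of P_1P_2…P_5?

64

|P_1P_2| = √((-12)² + (5)²) = √169 = 13
|P_2P_3| = √((-10)² + (0)²) = √100 = 10
|P_3P_4| = √((0)² + (3)²) = √9 = 3
|P_4P_5| = √((-6)² + (-8)²) = √100 = 10
|P_5P_1| = √((28)² + (0)²) = √784 = 28
Perimeter = 13 + 10 + 3 + 10 + 28 = 64.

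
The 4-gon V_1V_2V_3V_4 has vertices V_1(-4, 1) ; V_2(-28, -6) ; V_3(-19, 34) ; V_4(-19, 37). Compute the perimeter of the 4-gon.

108

|V_1V_2| = √((-24)² + (-7)²) = √625 = 25
|V_2V_3| = √((9)² + (40)²) = √1681 = 41
|V_3V_4| = √((0)² + (3)²) = √9 = 3
|V_4V_1| = √((15)² + (-36)²) = √1521 = 39
Perimeter = 25 + 41 + 3 + 39 = 108.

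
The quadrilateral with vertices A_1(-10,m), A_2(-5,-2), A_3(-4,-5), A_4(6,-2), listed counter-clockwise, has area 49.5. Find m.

4

Write out the shoelace sum; only the two edges meeting at A_1 involve m:
2·Area = [(6·m − (-10)·(-2)) + ((-10)·(-2) − (-5)·m)] + 55
       = 11·m + 55 = 99
⇒ m = 4.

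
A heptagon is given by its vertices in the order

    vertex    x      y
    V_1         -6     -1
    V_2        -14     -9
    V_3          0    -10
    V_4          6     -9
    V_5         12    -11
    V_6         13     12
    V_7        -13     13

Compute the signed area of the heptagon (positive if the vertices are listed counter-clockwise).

492.5

Apply Gauss's area formula: 2A = Σ (x_i·y_{i+1} − x_{i+1}·y_i), indices taken mod 7.
Σ = (40) + (140) + (60) + (42) + (287) + (325) + (91) = 985
Signed area = Σ/2 = 492.5 (positive ⇒ counter-clockwise traversal).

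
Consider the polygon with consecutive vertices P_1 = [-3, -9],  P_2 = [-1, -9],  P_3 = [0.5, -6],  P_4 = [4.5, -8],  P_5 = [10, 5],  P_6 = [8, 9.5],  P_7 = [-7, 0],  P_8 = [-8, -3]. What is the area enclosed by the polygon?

179.75

Apply the shoelace formula: 2A = Σ (x_i·y_{i+1} − x_{i+1}·y_i), indices taken mod 8.
Σ = (18) + (10.5) + (23) + (102.5) + (55) + (66.5) + (21) + (63) = 359.5
Area = |Σ|/2 = 179.75.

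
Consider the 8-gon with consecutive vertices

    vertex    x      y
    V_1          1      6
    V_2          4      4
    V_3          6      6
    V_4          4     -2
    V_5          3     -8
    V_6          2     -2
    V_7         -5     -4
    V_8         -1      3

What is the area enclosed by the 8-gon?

Apply the shoelace (surveyor's) formula: 2A = Σ (x_i·y_{i+1} − x_{i+1}·y_i), indices taken mod 8.
Σ = (-20) + (0) + (-36) + (-26) + (10) + (-18) + (-19) + (-9) = -118
Area = |Σ|/2 = 59.

59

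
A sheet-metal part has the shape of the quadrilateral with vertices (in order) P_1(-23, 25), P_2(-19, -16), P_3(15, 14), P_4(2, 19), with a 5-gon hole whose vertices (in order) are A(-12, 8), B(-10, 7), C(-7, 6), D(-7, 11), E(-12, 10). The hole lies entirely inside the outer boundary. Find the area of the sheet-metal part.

762.5

Outer boundary:
Apply the shoelace formula: 2A = Σ (x_i·y_{i+1} − x_{i+1}·y_i), indices taken mod 4.
Σ = (843) + (-26) + (257) + (487) = 1561
Area = |Σ|/2 = 780.5.
Hole:
Σ = (-4) + (-11) + (-35) + (62) + (24) = 36
Area = |Σ|/2 = 18.
Net area = 780.5 − 18 = 762.5.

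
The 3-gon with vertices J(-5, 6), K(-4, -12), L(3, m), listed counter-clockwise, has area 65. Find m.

-8

The doubled signed area Σ (x_i y_{i+1} − x_{i+1} y_i) is linear in m.
With m=0 it equals 138; the coefficient of m is 1 (from the two edges through L).
So 1·m + 138 = 2·65 = 130 ⇒ m = -8.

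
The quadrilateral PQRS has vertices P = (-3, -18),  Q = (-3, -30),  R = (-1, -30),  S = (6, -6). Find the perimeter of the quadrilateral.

54

|PQ| = √((0)² + (-12)²) = √144 = 12
|QR| = √((2)² + (0)²) = √4 = 2
|RS| = √((7)² + (24)²) = √625 = 25
|SP| = √((-9)² + (-12)²) = √225 = 15
Perimeter = 12 + 2 + 25 + 15 = 54.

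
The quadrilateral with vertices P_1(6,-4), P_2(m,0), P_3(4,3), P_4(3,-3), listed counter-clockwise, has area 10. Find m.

5

Write out the shoelace sum; only the two edges meeting at P_2 involve m:
2·Area = [(6·0 − m·(-4)) + (m·3 − 4·0)] + -15
       = 7·m + -15 = 20
⇒ m = 5.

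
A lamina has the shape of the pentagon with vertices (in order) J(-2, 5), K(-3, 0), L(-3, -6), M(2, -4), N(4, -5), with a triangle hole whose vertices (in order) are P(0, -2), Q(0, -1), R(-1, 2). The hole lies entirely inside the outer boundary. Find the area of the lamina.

Outer boundary:
Cross-terms: 15, 18, 24, 6, 10  ⇒  Σ = 73
Area = |Σ|/2 = 36.5.
Hole:
Σ = (0) + (-1) + (2) = 1
Area = |Σ|/2 = 0.5.
Net area = 36.5 − 0.5 = 36.

36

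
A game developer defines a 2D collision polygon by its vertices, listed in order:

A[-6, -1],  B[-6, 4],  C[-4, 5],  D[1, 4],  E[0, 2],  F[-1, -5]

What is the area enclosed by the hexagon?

Apply the surveyor's formula: 2A = Σ (x_i·y_{i+1} − x_{i+1}·y_i), indices taken mod 6.
Σ = (-30) + (-14) + (-21) + (2) + (2) + (-29) = -90
Area = |Σ|/2 = 45.

45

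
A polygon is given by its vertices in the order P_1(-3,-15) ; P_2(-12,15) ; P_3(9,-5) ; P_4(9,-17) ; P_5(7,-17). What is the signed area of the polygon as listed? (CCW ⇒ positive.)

P_1→P_2: (-3)(15) − (-12)(-15) = -225
P_2→P_3: (-12)(-5) − (9)(15) = -75
P_3→P_4: (9)(-17) − (9)(-5) = -108
P_4→P_5: (9)(-17) − (7)(-17) = -34
P_5→P_1: (7)(-15) − (-3)(-17) = -156
Σ = -598
Signed area = Σ/2 = -299 (negative ⇒ clockwise traversal).

-299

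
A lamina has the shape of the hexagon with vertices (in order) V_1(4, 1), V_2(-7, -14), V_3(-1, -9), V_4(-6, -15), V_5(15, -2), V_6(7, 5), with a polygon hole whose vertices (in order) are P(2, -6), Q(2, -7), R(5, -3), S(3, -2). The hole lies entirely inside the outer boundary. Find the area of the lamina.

131

Outer boundary:
V_1→V_2: (4)(-14) − (-7)(1) = -49
V_2→V_3: (-7)(-9) − (-1)(-14) = 49
V_3→V_4: (-1)(-15) − (-6)(-9) = -39
V_4→V_5: (-6)(-2) − (15)(-15) = 237
V_5→V_6: (15)(5) − (7)(-2) = 89
V_6→V_1: (7)(1) − (4)(5) = -13
Σ = 274
Area = |Σ|/2 = 137.
Hole:
Apply the shoelace formula: 2A = Σ (x_i·y_{i+1} − x_{i+1}·y_i), indices taken mod 4.
Σ = (-2) + (29) + (-1) + (-14) = 12
Area = |Σ|/2 = 6.
Net area = 137 − 6 = 131.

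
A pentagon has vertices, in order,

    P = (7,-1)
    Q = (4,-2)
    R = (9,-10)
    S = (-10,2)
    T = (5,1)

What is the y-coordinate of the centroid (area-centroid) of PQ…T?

-445/219

Apply the shoelace (surveyor's) formula. First the cross-terms c_i = x_i·y_{i+1} − x_{i+1}·y_i:
  -10, -22, -82, -20, -12  ⇒  2A = -146, A = -73.
Then Σ (y_i + y_{i+1})·c_i = 890, so ȳ = 890 / (6·(-73)) = -445/219.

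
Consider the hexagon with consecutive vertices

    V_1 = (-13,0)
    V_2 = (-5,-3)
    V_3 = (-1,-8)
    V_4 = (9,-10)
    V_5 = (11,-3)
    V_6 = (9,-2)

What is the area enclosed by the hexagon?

110

Apply the shoelace formula: 2A = Σ (x_i·y_{i+1} − x_{i+1}·y_i), indices taken mod 6.
V_1→V_2: (-13)(-3) − (-5)(0) = 39
V_2→V_3: (-5)(-8) − (-1)(-3) = 37
V_3→V_4: (-1)(-10) − (9)(-8) = 82
V_4→V_5: (9)(-3) − (11)(-10) = 83
V_5→V_6: (11)(-2) − (9)(-3) = 5
V_6→V_1: (9)(0) − (-13)(-2) = -26
Σ = 220
Area = |Σ|/2 = 110.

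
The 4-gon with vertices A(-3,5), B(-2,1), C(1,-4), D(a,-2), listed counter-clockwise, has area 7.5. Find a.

1

The doubled signed area Σ (x_i y_{i+1} − x_{i+1} y_i) is linear in a.
With a=0 it equals 6; the coefficient of a is 9 (from the two edges through D).
So 9·a + 6 = 2·7.5 = 15 ⇒ a = 1.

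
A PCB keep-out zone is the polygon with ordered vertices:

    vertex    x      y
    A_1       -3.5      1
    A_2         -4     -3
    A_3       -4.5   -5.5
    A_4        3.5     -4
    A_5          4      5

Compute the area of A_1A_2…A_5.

57.625

A_1→A_2: (-3.5)(-3) − (-4)(1) = 14.5
A_2→A_3: (-4)(-5.5) − (-4.5)(-3) = 8.5
A_3→A_4: (-4.5)(-4) − (3.5)(-5.5) = 37.25
A_4→A_5: (3.5)(5) − (4)(-4) = 33.5
A_5→A_1: (4)(1) − (-3.5)(5) = 21.5
Σ = 115.25
Area = |Σ|/2 = 57.625.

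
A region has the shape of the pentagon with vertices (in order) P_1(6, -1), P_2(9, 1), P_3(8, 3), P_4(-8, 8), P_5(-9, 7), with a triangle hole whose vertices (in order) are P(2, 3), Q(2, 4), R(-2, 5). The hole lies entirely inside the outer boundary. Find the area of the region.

50.5

Outer boundary:
P_1→P_2: (6)(1) − (9)(-1) = 15
P_2→P_3: (9)(3) − (8)(1) = 19
P_3→P_4: (8)(8) − (-8)(3) = 88
P_4→P_5: (-8)(7) − (-9)(8) = 16
P_5→P_1: (-9)(-1) − (6)(7) = -33
Σ = 105
Area = |Σ|/2 = 52.5.
Hole:
Apply the surveyor's formula: 2A = Σ (x_i·y_{i+1} − x_{i+1}·y_i), indices taken mod 3.
Cross-terms: 2, 18, -16  ⇒  Σ = 4
Area = |Σ|/2 = 2.
Net area = 52.5 − 2 = 50.5.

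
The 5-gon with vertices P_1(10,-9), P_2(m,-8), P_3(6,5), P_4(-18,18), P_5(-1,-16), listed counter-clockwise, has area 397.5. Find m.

Write out the shoelace sum; only the two edges meeting at P_2 involve m:
2·Area = [(10·(-8) − m·(-9)) + (m·5 − 6·(-8))] + 673
       = 14·m + 641 = 795
⇒ m = 11.

11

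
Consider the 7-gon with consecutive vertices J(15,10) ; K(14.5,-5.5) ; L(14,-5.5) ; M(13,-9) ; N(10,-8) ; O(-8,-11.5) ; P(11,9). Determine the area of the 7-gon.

224.125

Apply the shoelace formula: 2A = Σ (x_i·y_{i+1} − x_{i+1}·y_i), indices taken mod 7.
Σ = (-227.5) + (-2.75) + (-54.5) + (-14) + (-179) + (54.5) + (-25) = -448.25
Area = |Σ|/2 = 224.125.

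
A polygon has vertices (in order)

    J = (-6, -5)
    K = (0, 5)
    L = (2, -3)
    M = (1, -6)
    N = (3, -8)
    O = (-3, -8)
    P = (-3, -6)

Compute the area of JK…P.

J→K: (-6)(5) − (0)(-5) = -30
K→L: (0)(-3) − (2)(5) = -10
L→M: (2)(-6) − (1)(-3) = -9
M→N: (1)(-8) − (3)(-6) = 10
N→O: (3)(-8) − (-3)(-8) = -48
O→P: (-3)(-6) − (-3)(-8) = -6
P→J: (-3)(-5) − (-6)(-6) = -21
Σ = -114
Area = |Σ|/2 = 57.

57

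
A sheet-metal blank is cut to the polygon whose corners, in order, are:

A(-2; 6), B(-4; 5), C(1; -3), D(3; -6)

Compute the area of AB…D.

15

Apply Gauss's area formula: 2A = Σ (x_i·y_{i+1} − x_{i+1}·y_i), indices taken mod 4.
Σ = (14) + (7) + (3) + (6) = 30
Area = |Σ|/2 = 15.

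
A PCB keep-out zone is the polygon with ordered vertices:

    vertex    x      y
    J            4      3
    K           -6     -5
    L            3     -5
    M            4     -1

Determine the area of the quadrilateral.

38

Apply the shoelace formula: 2A = Σ (x_i·y_{i+1} − x_{i+1}·y_i), indices taken mod 4.
J→K: (4)(-5) − (-6)(3) = -2
K→L: (-6)(-5) − (3)(-5) = 45
L→M: (3)(-1) − (4)(-5) = 17
M→J: (4)(3) − (4)(-1) = 16
Σ = 76
Area = |Σ|/2 = 38.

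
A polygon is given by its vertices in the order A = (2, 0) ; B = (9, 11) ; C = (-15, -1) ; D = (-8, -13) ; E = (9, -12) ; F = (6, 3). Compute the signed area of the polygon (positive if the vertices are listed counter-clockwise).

335.5

Apply the shoelace (surveyor's) formula: 2A = Σ (x_i·y_{i+1} − x_{i+1}·y_i), indices taken mod 6.
A→B: (2)(11) − (9)(0) = 22
B→C: (9)(-1) − (-15)(11) = 156
C→D: (-15)(-13) − (-8)(-1) = 187
D→E: (-8)(-12) − (9)(-13) = 213
E→F: (9)(3) − (6)(-12) = 99
F→A: (6)(0) − (2)(3) = -6
Σ = 671
Signed area = Σ/2 = 335.5 (positive ⇒ counter-clockwise traversal).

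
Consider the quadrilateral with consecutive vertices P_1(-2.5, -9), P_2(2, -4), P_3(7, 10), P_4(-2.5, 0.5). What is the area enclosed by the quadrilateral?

Apply Gauss's area formula: 2A = Σ (x_i·y_{i+1} − x_{i+1}·y_i), indices taken mod 4.
Cross-terms: 28, 48, 28.5, 23.75  ⇒  Σ = 128.25
Area = |Σ|/2 = 64.125.

64.125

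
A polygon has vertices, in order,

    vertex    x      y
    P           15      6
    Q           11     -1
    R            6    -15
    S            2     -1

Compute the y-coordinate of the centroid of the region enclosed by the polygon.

Apply Gauss's area formula. First the cross-terms c_i = x_i·y_{i+1} − x_{i+1}·y_i:
  -81, -159, 24, 27  ⇒  2A = -189, A = -94.5.
Then Σ (y_i + y_{i+1})·c_i = 1890, so ȳ = 1890 / (6·(-94.5)) = -10/3.

-10/3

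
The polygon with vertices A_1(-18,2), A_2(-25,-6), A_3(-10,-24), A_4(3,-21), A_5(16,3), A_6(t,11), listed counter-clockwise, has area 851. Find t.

The doubled signed area Σ (x_i y_{i+1} − x_{i+1} y_i) is linear in t.
With t=0 it equals 1699; the coefficient of t is -1 (from the two edges through A_6).
So -1·t + 1699 = 2·851 = 1702 ⇒ t = -3.

-3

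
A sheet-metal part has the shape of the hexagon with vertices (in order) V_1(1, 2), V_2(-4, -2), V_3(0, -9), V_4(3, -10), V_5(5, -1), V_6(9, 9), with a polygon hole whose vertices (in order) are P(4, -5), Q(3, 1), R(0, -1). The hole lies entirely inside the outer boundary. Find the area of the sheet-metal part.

Outer boundary:
Cross-terms: 6, 36, 27, 47, 54, 9  ⇒  Σ = 179
Area = |Σ|/2 = 89.5.
Hole:
Apply the shoelace (surveyor's) formula: 2A = Σ (x_i·y_{i+1} − x_{i+1}·y_i), indices taken mod 3.
P→Q: (4)(1) − (3)(-5) = 19
Q→R: (3)(-1) − (0)(1) = -3
R→P: (0)(-5) − (4)(-1) = 4
Σ = 20
Area = |Σ|/2 = 10.
Net area = 89.5 − 10 = 79.5.

79.5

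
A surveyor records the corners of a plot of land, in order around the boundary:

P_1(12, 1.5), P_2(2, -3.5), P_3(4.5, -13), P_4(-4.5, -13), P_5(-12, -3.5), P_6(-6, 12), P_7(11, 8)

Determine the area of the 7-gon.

Σ = (-45) + (-10.25) + (-117) + (-140.25) + (-165) + (-180) + (-79.5) = -737
Area = |Σ|/2 = 368.5.

368.5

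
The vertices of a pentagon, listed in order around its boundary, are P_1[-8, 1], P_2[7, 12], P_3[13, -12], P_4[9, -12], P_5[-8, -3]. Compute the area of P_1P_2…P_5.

Apply the surveyor's formula: 2A = Σ (x_i·y_{i+1} − x_{i+1}·y_i), indices taken mod 5.
Cross-terms: -103, -240, -48, -123, -32  ⇒  Σ = -546
Area = |Σ|/2 = 273.

273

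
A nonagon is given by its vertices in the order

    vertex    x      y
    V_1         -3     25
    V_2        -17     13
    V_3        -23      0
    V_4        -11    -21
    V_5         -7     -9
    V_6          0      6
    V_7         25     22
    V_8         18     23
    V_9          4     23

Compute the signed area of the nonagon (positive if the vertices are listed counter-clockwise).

799

Apply the surveyor's formula: 2A = Σ (x_i·y_{i+1} − x_{i+1}·y_i), indices taken mod 9.
Cross-terms: 386, 299, 483, -48, -42, -150, 179, 322, 169  ⇒  Σ = 1598
Signed area = Σ/2 = 799 (positive ⇒ counter-clockwise traversal).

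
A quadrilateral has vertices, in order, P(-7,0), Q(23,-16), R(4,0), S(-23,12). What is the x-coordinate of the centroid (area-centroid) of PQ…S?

Apply the surveyor's formula. First the cross-terms c_i = x_i·y_{i+1} − x_{i+1}·y_i:
  112, 64, 48, 84  ⇒  2A = 308, A = 154.
Then Σ (x_i + x_{i+1})·c_i = 88, so x̄ = 88 / (6·154) = 2/21.

2/21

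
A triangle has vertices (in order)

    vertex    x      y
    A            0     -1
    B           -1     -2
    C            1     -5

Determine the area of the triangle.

Σ = (-1) + (7) + (-1) = 5
Area = |Σ|/2 = 2.5.

2.5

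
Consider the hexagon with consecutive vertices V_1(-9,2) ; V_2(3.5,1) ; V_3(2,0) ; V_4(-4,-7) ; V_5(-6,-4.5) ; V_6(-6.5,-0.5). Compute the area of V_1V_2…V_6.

49.875

Apply the shoelace (surveyor's) formula: 2A = Σ (x_i·y_{i+1} − x_{i+1}·y_i), indices taken mod 6.
V_1→V_2: (-9)(1) − (3.5)(2) = -16
V_2→V_3: (3.5)(0) − (2)(1) = -2
V_3→V_4: (2)(-7) − (-4)(0) = -14
V_4→V_5: (-4)(-4.5) − (-6)(-7) = -24
V_5→V_6: (-6)(-0.5) − (-6.5)(-4.5) = -26.25
V_6→V_1: (-6.5)(2) − (-9)(-0.5) = -17.5
Σ = -99.75
Area = |Σ|/2 = 49.875.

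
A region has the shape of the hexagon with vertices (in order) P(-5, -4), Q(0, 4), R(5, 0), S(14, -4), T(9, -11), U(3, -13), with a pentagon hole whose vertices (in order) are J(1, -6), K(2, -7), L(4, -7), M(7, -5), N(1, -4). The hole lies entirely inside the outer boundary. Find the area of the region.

Outer boundary:
P→Q: (-5)(4) − (0)(-4) = -20
Q→R: (0)(0) − (5)(4) = -20
R→S: (5)(-4) − (14)(0) = -20
S→T: (14)(-11) − (9)(-4) = -118
T→U: (9)(-13) − (3)(-11) = -84
U→P: (3)(-4) − (-5)(-13) = -77
Σ = -339
Area = |Σ|/2 = 169.5.
Hole:
Σ = (5) + (14) + (29) + (-23) + (-2) = 23
Area = |Σ|/2 = 11.5.
Net area = 169.5 − 11.5 = 158.

158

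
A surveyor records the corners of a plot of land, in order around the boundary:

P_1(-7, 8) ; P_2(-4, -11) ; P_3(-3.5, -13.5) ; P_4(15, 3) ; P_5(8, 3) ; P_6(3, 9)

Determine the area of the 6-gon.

Σ = (109) + (15.5) + (192) + (21) + (63) + (87) = 487.5
Area = |Σ|/2 = 243.75.

243.75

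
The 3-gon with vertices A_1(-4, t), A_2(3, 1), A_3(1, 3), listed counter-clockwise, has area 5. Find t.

Write out the shoelace sum; only the two edges meeting at A_1 involve t:
2·Area = [(1·t − (-4)·3) + ((-4)·1 − 3·t)] + 8
       = -2·t + 16 = 10
⇒ t = 3.

3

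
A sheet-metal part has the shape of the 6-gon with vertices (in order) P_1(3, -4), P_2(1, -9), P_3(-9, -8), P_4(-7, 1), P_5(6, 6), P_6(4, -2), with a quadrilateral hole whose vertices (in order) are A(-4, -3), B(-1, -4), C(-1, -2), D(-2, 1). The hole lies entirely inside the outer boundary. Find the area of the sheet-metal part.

Outer boundary:
P_1→P_2: (3)(-9) − (1)(-4) = -23
P_2→P_3: (1)(-8) − (-9)(-9) = -89
P_3→P_4: (-9)(1) − (-7)(-8) = -65
P_4→P_5: (-7)(6) − (6)(1) = -48
P_5→P_6: (6)(-2) − (4)(6) = -36
P_6→P_1: (4)(-4) − (3)(-2) = -10
Σ = -271
Area = |Σ|/2 = 135.5.
Hole:
Apply Gauss's area formula: 2A = Σ (x_i·y_{i+1} − x_{i+1}·y_i), indices taken mod 4.
Cross-terms: 13, -2, -5, 10  ⇒  Σ = 16
Area = |Σ|/2 = 8.
Net area = 135.5 − 8 = 127.5.

127.5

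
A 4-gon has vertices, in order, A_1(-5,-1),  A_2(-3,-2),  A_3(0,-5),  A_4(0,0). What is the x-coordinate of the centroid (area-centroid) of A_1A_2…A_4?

-101/66

Apply the shoelace (surveyor's) formula. First the cross-terms c_i = x_i·y_{i+1} − x_{i+1}·y_i:
  7, 15, 0, 0  ⇒  2A = 22, A = 11.
Then Σ (x_i + x_{i+1})·c_i = -101, so x̄ = -101 / (6·11) = -101/66.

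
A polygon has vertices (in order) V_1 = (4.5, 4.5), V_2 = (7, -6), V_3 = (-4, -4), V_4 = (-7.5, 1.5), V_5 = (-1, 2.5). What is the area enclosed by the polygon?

89.75

Σ = (-58.5) + (-52) + (-36) + (-17.25) + (-15.75) = -179.5
Area = |Σ|/2 = 89.75.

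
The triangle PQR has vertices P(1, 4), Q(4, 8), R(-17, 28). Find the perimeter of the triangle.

|PQ| = √((3)² + (4)²) = √25 = 5
|QR| = √((-21)² + (20)²) = √841 = 29
|RP| = √((18)² + (-24)²) = √900 = 30
Perimeter = 5 + 29 + 30 = 64.

64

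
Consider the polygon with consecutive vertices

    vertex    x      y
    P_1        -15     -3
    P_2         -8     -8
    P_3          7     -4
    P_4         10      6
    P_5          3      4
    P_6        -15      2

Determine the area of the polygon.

Cross-terms: 96, 88, 82, 22, 66, 75  ⇒  Σ = 429
Area = |Σ|/2 = 214.5.

214.5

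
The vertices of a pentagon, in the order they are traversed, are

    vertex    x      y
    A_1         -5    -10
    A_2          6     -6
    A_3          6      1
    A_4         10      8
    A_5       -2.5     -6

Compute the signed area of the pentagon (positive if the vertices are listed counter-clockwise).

Apply the surveyor's formula: 2A = Σ (x_i·y_{i+1} − x_{i+1}·y_i), indices taken mod 5.
A_1→A_2: (-5)(-6) − (6)(-10) = 90
A_2→A_3: (6)(1) − (6)(-6) = 42
A_3→A_4: (6)(8) − (10)(1) = 38
A_4→A_5: (10)(-6) − (-2.5)(8) = -40
A_5→A_1: (-2.5)(-10) − (-5)(-6) = -5
Σ = 125
Signed area = Σ/2 = 62.5 (positive ⇒ counter-clockwise traversal).

62.5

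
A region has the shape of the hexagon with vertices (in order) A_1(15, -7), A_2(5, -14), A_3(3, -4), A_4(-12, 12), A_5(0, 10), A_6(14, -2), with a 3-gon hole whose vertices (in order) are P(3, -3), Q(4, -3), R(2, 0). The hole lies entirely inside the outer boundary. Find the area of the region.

Outer boundary:
Apply Gauss's area formula: 2A = Σ (x_i·y_{i+1} − x_{i+1}·y_i), indices taken mod 6.
Σ = (-175) + (22) + (-12) + (-120) + (-140) + (-68) = -493
Area = |Σ|/2 = 246.5.
Hole:
Σ = (3) + (6) + (-6) = 3
Area = |Σ|/2 = 1.5.
Net area = 246.5 − 1.5 = 245.

245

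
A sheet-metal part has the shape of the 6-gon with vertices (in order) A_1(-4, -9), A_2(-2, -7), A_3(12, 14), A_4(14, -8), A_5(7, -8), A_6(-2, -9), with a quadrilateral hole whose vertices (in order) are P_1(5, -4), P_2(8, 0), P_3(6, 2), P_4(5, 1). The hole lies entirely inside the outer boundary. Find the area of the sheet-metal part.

180

Outer boundary:
A_1→A_2: (-4)(-7) − (-2)(-9) = 10
A_2→A_3: (-2)(14) − (12)(-7) = 56
A_3→A_4: (12)(-8) − (14)(14) = -292
A_4→A_5: (14)(-8) − (7)(-8) = -56
A_5→A_6: (7)(-9) − (-2)(-8) = -79
A_6→A_1: (-2)(-9) − (-4)(-9) = -18
Σ = -379
Area = |Σ|/2 = 189.5.
Hole:
Apply the surveyor's formula: 2A = Σ (x_i·y_{i+1} − x_{i+1}·y_i), indices taken mod 4.
P_1→P_2: (5)(0) − (8)(-4) = 32
P_2→P_3: (8)(2) − (6)(0) = 16
P_3→P_4: (6)(1) − (5)(2) = -4
P_4→P_1: (5)(-4) − (5)(1) = -25
Σ = 19
Area = |Σ|/2 = 9.5.
Net area = 189.5 − 9.5 = 180.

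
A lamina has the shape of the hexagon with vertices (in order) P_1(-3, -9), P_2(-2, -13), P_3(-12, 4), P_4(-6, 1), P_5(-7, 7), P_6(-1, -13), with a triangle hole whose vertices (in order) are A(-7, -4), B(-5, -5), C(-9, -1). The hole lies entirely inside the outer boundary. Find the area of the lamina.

Outer boundary:
Apply the shoelace formula: 2A = Σ (x_i·y_{i+1} − x_{i+1}·y_i), indices taken mod 6.
Σ = (21) + (-164) + (12) + (-35) + (98) + (-30) = -98
Area = |Σ|/2 = 49.
Hole:
Σ = (15) + (-40) + (29) = 4
Area = |Σ|/2 = 2.
Net area = 49 − 2 = 47.

47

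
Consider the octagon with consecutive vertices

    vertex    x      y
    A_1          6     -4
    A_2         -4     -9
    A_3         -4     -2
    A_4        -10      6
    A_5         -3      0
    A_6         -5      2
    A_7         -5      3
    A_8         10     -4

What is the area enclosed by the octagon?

Apply the shoelace formula: 2A = Σ (x_i·y_{i+1} − x_{i+1}·y_i), indices taken mod 8.
Σ = (-70) + (-28) + (-44) + (18) + (-6) + (-5) + (-10) + (-16) = -161
Area = |Σ|/2 = 80.5.

80.5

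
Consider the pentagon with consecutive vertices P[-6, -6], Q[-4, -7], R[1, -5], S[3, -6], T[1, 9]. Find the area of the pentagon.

67.5

Apply the shoelace (surveyor's) formula: 2A = Σ (x_i·y_{i+1} − x_{i+1}·y_i), indices taken mod 5.
Cross-terms: 18, 27, 9, 33, 48  ⇒  Σ = 135
Area = |Σ|/2 = 67.5.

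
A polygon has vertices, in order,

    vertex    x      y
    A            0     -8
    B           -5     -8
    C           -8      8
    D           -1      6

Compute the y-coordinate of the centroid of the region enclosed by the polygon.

-4/33

Apply the shoelace (surveyor's) formula. First the cross-terms c_i = x_i·y_{i+1} − x_{i+1}·y_i:
  -40, -104, -40, 8  ⇒  2A = -176, A = -88.
Then Σ (y_i + y_{i+1})·c_i = 64, so ȳ = 64 / (6·(-88)) = -4/33.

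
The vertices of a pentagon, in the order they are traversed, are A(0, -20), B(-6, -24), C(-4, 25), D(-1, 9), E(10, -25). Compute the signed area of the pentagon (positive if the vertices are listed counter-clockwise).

-321

Apply the shoelace formula: 2A = Σ (x_i·y_{i+1} − x_{i+1}·y_i), indices taken mod 5.
Σ = (-120) + (-246) + (-11) + (-65) + (-200) = -642
Signed area = Σ/2 = -321 (negative ⇒ clockwise traversal).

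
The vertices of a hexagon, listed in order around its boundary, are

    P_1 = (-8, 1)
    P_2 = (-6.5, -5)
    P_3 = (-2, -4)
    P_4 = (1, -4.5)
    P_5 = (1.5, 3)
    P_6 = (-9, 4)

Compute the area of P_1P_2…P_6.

70.625

P_1→P_2: (-8)(-5) − (-6.5)(1) = 46.5
P_2→P_3: (-6.5)(-4) − (-2)(-5) = 16
P_3→P_4: (-2)(-4.5) − (1)(-4) = 13
P_4→P_5: (1)(3) − (1.5)(-4.5) = 9.75
P_5→P_6: (1.5)(4) − (-9)(3) = 33
P_6→P_1: (-9)(1) − (-8)(4) = 23
Σ = 141.25
Area = |Σ|/2 = 70.625.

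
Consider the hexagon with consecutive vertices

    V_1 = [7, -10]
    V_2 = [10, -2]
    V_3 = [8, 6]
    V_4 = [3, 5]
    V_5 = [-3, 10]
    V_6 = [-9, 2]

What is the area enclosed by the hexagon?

194.5

V_1→V_2: (7)(-2) − (10)(-10) = 86
V_2→V_3: (10)(6) − (8)(-2) = 76
V_3→V_4: (8)(5) − (3)(6) = 22
V_4→V_5: (3)(10) − (-3)(5) = 45
V_5→V_6: (-3)(2) − (-9)(10) = 84
V_6→V_1: (-9)(-10) − (7)(2) = 76
Σ = 389
Area = |Σ|/2 = 194.5.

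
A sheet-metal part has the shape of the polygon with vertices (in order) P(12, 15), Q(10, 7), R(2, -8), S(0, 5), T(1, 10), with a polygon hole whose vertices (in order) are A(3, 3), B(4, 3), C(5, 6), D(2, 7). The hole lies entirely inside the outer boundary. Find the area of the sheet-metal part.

Outer boundary:
Apply the shoelace formula: 2A = Σ (x_i·y_{i+1} − x_{i+1}·y_i), indices taken mod 5.
Σ = (-66) + (-94) + (10) + (-5) + (-105) = -260
Area = |Σ|/2 = 130.
Hole:
Apply the surveyor's formula: 2A = Σ (x_i·y_{i+1} − x_{i+1}·y_i), indices taken mod 4.
A→B: (3)(3) − (4)(3) = -3
B→C: (4)(6) − (5)(3) = 9
C→D: (5)(7) − (2)(6) = 23
D→A: (2)(3) − (3)(7) = -15
Σ = 14
Area = |Σ|/2 = 7.
Net area = 130 − 7 = 123.

123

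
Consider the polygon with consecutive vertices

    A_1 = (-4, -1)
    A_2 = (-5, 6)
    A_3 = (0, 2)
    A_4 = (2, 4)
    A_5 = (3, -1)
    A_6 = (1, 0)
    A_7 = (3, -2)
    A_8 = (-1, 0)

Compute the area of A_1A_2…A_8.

29.5

Cross-terms: -29, -10, -4, -14, 1, -2, -2, 1  ⇒  Σ = -59
Area = |Σ|/2 = 29.5.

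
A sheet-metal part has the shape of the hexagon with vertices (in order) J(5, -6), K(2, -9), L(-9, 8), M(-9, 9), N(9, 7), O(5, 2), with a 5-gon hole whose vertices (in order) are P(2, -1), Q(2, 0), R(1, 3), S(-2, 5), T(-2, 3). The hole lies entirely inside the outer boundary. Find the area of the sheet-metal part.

Outer boundary:
Apply the shoelace formula: 2A = Σ (x_i·y_{i+1} − x_{i+1}·y_i), indices taken mod 6.
Σ = (-33) + (-65) + (-9) + (-144) + (-17) + (-40) = -308
Area = |Σ|/2 = 154.
Hole:
Apply Gauss's area formula: 2A = Σ (x_i·y_{i+1} − x_{i+1}·y_i), indices taken mod 5.
Σ = (2) + (6) + (11) + (4) + (-4) = 19
Area = |Σ|/2 = 9.5.
Net area = 154 − 9.5 = 144.5.

144.5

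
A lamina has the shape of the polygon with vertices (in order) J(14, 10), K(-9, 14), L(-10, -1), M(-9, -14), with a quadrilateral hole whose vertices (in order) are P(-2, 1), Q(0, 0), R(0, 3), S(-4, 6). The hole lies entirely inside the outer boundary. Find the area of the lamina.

326

Outer boundary:
Σ = (286) + (149) + (131) + (106) = 672
Area = |Σ|/2 = 336.
Hole:
Σ = (0) + (0) + (12) + (8) = 20
Area = |Σ|/2 = 10.
Net area = 336 − 10 = 326.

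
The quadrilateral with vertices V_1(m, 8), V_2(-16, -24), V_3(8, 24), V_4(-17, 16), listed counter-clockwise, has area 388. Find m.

-11

The doubled signed area Σ (x_i y_{i+1} − x_{i+1} y_i) is linear in m.
With m=0 it equals 336; the coefficient of m is -40 (from the two edges through V_1).
So -40·m + 336 = 2·388 = 776 ⇒ m = -11.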